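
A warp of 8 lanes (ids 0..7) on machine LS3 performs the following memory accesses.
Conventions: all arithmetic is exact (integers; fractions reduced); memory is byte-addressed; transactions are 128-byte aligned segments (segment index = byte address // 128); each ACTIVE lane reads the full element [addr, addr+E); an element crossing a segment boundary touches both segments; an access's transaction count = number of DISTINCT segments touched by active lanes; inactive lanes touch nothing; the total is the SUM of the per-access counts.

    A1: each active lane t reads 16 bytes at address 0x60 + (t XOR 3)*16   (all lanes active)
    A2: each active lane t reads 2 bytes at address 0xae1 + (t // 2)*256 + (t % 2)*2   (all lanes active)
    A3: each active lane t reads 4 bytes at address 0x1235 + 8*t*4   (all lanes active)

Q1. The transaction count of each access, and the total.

A1: 2 transactions
A2: 4 transactions
A3: 3 transactions

Answer: 2,4,3; total 9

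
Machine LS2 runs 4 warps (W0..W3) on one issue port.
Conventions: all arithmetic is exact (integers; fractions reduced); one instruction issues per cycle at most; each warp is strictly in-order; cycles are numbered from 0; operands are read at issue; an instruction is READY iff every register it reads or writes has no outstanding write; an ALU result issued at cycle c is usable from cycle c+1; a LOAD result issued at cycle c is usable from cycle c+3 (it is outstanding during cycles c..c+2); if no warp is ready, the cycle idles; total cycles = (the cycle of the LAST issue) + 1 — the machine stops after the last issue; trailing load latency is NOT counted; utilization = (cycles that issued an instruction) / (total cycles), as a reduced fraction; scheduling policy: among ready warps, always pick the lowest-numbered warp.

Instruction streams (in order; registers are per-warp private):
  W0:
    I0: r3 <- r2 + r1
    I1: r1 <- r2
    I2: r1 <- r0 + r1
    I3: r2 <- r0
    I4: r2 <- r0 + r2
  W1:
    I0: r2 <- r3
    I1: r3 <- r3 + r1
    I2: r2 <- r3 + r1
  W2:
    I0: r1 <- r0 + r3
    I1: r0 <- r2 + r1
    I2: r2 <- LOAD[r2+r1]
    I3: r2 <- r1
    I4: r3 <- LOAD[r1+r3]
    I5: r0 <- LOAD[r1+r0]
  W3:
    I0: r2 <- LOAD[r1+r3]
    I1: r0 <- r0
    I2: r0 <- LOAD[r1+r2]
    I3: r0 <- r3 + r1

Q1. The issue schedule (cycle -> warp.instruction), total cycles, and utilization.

cycle 0: W0.I0
cycle 1: W0.I1
cycle 2: W0.I2
cycle 3: W0.I3
cycle 4: W0.I4
cycle 5: W1.I0
cycle 6: W1.I1
cycle 7: W1.I2
cycle 8: W2.I0
cycle 9: W2.I1
cycle 10: W2.I2
cycle 11: W3.I0
cycle 12: W3.I1
cycle 13: W2.I3
cycle 14: W2.I4
cycle 15: W2.I5
cycle 16: W3.I2
cycle 17: idle
cycle 18: idle
cycle 19: W3.I3

Answer: 20 cycles, utilization 9/10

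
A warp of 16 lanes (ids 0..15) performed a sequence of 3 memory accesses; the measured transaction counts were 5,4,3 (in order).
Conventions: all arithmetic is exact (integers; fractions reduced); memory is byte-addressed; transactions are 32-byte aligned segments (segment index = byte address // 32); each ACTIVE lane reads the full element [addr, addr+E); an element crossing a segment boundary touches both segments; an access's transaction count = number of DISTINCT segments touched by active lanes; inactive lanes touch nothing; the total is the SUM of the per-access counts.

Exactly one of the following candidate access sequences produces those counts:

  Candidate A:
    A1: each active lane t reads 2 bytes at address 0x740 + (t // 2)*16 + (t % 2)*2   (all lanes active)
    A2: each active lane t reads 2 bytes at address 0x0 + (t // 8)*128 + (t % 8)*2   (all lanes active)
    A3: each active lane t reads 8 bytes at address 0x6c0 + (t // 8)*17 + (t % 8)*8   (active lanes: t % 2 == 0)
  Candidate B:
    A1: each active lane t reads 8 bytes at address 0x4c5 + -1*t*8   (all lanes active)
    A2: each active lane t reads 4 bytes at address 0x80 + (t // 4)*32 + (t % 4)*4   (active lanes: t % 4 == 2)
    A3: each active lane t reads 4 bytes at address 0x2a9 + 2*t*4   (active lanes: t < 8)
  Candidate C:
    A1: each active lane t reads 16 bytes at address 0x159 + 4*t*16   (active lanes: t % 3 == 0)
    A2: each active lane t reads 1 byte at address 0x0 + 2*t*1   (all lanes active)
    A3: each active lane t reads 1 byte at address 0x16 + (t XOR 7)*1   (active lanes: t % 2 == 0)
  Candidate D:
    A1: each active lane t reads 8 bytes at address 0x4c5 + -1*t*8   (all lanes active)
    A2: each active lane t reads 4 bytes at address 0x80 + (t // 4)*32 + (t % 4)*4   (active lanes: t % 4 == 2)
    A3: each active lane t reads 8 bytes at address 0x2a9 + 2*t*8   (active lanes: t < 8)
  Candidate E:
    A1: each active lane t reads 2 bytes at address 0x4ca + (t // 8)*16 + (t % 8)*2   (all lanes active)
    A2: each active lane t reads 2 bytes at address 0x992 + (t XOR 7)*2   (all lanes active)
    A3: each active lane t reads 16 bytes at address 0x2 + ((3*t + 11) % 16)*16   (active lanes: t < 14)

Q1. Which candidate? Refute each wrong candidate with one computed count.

A: A1 gives 4 transactions, not 5
C: A1 gives 12 transactions, not 5
D: A3 gives 5 transactions, not 3
E: A1 gives 2 transactions, not 5
B: all counts match (5,4,3)

Answer: B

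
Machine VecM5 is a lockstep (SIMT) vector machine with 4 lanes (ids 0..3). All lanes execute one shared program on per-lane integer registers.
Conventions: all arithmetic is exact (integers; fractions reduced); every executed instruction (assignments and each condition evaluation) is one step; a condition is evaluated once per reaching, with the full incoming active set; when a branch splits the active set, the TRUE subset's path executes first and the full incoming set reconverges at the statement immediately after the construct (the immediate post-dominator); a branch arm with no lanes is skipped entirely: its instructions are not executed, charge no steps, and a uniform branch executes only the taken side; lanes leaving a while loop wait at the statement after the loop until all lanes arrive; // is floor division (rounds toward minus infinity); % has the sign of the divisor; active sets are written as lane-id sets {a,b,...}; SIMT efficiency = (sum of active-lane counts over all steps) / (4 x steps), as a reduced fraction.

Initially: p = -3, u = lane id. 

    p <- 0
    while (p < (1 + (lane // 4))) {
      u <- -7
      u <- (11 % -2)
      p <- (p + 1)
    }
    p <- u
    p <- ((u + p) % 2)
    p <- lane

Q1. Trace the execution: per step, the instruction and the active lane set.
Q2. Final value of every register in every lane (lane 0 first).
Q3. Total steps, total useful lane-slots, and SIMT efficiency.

step 0: p <- 0                       {0,1,2,3}
step 1: eval (p < (1 + (lane // 4))) {0,1,2,3}
step 2: u <- -7                      {0,1,2,3}
step 3: u <- (11 % -2)               {0,1,2,3}
step 4: p <- (p + 1)                 {0,1,2,3}
step 5: eval (p < (1 + (lane // 4))) {0,1,2,3}
step 6: p <- u                       {0,1,2,3}
step 7: p <- ((u + p) % 2)           {0,1,2,3}
step 8: p <- lane                    {0,1,2,3}

Answer: 9 steps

p: 0,1,2,3
u: -1,-1,-1,-1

steps = 9; useful = 36; efficiency = 36/36 = 1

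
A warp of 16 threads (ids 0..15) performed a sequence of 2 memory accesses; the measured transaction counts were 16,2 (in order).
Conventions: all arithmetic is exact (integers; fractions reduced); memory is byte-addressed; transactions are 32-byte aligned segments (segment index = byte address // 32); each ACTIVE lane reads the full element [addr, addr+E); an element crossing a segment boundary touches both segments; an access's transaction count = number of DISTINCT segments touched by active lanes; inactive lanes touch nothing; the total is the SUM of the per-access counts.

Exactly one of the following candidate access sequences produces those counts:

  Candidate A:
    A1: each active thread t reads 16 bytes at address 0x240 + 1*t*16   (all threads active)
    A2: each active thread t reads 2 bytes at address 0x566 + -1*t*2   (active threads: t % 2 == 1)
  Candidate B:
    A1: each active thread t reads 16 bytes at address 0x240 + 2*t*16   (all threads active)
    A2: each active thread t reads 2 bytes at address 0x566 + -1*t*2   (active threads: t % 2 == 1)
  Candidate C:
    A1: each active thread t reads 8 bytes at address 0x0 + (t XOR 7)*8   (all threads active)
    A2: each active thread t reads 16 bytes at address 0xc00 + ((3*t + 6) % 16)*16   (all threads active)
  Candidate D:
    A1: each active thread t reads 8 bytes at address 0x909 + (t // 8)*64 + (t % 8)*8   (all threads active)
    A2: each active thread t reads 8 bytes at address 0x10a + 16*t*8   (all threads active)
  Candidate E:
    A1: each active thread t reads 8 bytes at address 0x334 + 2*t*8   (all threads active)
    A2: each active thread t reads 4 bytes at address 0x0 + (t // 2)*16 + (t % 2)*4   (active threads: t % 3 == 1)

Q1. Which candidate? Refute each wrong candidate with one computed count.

A: A1 gives 8 transactions, not 16
C: A1 gives 4 transactions, not 16
D: A1 gives 5 transactions, not 16
E: A1 gives 9 transactions, not 16
B: all counts match (16,2)

Answer: B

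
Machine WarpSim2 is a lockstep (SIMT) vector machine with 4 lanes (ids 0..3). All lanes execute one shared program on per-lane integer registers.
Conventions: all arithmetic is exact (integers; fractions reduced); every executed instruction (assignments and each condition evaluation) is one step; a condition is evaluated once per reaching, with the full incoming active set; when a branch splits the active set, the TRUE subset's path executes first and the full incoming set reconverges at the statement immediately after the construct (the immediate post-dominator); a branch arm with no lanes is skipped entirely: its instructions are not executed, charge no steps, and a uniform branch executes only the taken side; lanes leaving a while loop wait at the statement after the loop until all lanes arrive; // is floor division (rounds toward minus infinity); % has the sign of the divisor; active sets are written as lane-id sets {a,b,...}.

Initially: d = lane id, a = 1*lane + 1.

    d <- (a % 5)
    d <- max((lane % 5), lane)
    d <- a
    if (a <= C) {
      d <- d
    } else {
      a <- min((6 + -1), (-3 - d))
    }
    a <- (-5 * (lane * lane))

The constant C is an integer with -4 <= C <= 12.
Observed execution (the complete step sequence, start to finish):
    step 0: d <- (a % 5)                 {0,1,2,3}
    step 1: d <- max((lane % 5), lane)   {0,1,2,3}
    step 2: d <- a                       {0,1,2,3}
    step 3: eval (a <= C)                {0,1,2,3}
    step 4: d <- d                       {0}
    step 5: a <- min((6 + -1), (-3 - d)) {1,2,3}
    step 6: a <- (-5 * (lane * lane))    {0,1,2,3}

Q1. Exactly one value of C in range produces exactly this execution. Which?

Answer: C = 1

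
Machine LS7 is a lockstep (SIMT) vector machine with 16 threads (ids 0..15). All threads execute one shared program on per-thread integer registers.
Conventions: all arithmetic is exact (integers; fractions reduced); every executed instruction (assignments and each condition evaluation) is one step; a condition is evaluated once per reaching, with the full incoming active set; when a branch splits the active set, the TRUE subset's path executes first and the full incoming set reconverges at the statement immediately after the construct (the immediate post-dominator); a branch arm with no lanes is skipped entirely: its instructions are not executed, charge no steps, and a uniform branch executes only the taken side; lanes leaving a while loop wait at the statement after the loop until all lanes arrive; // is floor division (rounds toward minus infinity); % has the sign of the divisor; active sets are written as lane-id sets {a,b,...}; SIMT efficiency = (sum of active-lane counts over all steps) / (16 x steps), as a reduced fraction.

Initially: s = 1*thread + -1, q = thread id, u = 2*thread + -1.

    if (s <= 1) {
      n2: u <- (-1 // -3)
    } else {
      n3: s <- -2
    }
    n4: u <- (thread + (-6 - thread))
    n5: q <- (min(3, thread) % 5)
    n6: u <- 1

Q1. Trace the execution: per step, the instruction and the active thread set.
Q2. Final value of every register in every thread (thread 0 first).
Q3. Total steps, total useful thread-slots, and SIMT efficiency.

step 0: eval (s <= 1)                {0,1,2,3,4,5,6,7,8,9,10,11,12,13,14,15}
step 1: u <- (-1 // -3)              {0,1,2}
step 2: s <- -2                      {3,4,5,6,7,8,9,10,11,12,13,14,15}
step 3: u <- (thread + (-6 - thread)) {0,1,2,3,4,5,6,7,8,9,10,11,12,13,14,15}
step 4: q <- (min(3, thread) % 5)    {0,1,2,3,4,5,6,7,8,9,10,11,12,13,14,15}
step 5: u <- 1                       {0,1,2,3,4,5,6,7,8,9,10,11,12,13,14,15}

Answer: 6 steps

s: -1,0,1,-2,-2,-2,-2,-2,-2,-2,-2,-2,-2,-2,-2,-2
q: 0,1,2,3,3,3,3,3,3,3,3,3,3,3,3,3
u: 1,1,1,1,1,1,1,1,1,1,1,1,1,1,1,1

steps = 6; useful = 80; efficiency = 80/96 = 5/6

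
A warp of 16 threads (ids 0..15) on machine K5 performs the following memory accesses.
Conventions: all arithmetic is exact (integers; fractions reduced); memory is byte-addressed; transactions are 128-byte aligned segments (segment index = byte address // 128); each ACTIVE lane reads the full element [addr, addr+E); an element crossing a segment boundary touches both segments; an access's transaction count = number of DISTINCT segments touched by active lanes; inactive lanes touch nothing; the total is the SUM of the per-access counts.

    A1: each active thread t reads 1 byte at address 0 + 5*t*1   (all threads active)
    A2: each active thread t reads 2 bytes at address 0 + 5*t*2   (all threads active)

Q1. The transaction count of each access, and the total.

A1: 1 transaction
A2: 2 transactions

Answer: 1,2; total 3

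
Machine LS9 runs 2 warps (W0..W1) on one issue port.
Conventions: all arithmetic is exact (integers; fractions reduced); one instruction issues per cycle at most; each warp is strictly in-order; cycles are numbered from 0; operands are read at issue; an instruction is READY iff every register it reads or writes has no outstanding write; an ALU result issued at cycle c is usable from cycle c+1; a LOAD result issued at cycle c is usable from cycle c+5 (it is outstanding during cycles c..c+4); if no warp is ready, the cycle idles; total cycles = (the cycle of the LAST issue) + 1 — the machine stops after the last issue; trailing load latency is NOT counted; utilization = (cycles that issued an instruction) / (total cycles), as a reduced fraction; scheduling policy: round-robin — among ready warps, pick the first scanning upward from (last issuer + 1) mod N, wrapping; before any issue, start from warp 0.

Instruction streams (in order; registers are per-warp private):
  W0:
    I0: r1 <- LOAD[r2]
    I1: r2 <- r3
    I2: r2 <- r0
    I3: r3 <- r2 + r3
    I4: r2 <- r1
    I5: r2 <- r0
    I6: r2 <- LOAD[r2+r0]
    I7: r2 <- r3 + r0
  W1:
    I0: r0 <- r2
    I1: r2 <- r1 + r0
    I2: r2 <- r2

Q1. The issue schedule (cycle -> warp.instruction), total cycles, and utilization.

cycle 0: W0.I0
cycle 1: W1.I0
cycle 2: W0.I1
cycle 3: W1.I1
cycle 4: W0.I2
cycle 5: W1.I2
cycle 6: W0.I3
cycle 7: W0.I4
cycle 8: W0.I5
cycle 9: W0.I6
cycle 10: idle
cycle 11: idle
cycle 12: idle
cycle 13: idle
cycle 14: W0.I7

Answer: 15 cycles, utilization 11/15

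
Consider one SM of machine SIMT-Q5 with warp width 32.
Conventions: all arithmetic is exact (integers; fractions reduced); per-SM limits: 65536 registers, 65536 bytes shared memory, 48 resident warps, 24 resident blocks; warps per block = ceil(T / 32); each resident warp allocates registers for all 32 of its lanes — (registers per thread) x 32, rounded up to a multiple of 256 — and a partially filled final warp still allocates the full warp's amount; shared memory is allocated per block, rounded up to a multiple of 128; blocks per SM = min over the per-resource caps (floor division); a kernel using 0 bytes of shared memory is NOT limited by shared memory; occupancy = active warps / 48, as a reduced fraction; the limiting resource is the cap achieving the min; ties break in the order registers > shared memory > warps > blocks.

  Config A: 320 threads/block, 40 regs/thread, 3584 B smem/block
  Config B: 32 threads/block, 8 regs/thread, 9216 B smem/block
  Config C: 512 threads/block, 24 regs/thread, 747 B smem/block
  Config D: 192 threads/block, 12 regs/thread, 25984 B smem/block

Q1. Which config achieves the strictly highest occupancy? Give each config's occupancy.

occupancies: A 5/6, B 7/48, C 1, D 1/4

Answer: C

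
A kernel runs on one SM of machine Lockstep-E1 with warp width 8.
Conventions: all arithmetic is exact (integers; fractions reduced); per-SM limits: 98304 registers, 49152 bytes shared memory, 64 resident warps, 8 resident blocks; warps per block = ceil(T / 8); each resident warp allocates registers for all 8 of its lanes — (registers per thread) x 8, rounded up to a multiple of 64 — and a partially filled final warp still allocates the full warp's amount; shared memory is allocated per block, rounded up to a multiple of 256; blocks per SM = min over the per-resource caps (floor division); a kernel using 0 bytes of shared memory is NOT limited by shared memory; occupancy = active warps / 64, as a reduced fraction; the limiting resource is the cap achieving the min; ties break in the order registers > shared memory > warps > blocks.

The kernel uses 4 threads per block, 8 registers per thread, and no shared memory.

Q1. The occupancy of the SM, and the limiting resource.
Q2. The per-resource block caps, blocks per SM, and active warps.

Answer: occupancy 1/8, limited by blocks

registers: 1536 blocks
shared memory: no limit (kernel uses none)
warps: 64 blocks
blocks: 8 blocks

Answer: 8 blocks, 8 active warps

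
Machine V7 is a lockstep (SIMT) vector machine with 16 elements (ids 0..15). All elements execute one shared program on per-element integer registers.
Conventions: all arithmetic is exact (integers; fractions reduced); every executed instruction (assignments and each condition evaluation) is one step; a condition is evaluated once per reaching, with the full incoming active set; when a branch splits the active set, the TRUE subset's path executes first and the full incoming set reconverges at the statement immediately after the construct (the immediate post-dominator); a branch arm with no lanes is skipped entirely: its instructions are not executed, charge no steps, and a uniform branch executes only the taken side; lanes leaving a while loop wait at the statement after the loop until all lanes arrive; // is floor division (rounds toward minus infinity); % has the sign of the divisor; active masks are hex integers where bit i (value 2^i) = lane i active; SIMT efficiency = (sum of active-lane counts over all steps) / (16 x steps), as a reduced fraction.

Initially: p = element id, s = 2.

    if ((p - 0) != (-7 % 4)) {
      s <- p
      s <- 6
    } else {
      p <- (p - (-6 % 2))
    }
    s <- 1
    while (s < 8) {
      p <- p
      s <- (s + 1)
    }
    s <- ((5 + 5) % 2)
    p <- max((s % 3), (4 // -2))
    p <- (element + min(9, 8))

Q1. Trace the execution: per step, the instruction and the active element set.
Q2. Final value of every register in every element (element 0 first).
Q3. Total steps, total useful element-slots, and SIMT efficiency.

step 0: eval ((p - 0) != (-7 % 4))   0xffff
step 1: s <- p                       0xfffd
step 2: s <- 6                       0xfffd
step 3: p <- (p - (-6 % 2))          0x0002
step 4: s <- 1                       0xffff
step 5: eval (s < 8)                 0xffff
step 6: p <- p                       0xffff
step 7: s <- (s + 1)                 0xffff
step 8: eval (s < 8)                 0xffff
step 9: p <- p                       0xffff
step 10: s <- (s + 1)                 0xffff
step 11: eval (s < 8)                 0xffff
step 12: p <- p                       0xffff
step 13: s <- (s + 1)                 0xffff
step 14: eval (s < 8)                 0xffff
step 15: p <- p                       0xffff
step 16: s <- (s + 1)                 0xffff
step 17: eval (s < 8)                 0xffff
step 18: p <- p                       0xffff
step 19: s <- (s + 1)                 0xffff
step 20: eval (s < 8)                 0xffff
step 21: p <- p                       0xffff
step 22: s <- (s + 1)                 0xffff
step 23: eval (s < 8)                 0xffff
step 24: p <- p                       0xffff
step 25: s <- (s + 1)                 0xffff
step 26: eval (s < 8)                 0xffff
step 27: s <- ((5 + 5) % 2)           0xffff
step 28: p <- max((s % 3), (4 // -2)) 0xffff
step 29: p <- (element + min(9, 8))   0xffff

Answer: 30 steps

p: 8,9,10,11,12,13,14,15,16,17,18,19,20,21,22,23
s: 0,0,0,0,0,0,0,0,0,0,0,0,0,0,0,0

steps = 30; useful = 463; efficiency = 463/480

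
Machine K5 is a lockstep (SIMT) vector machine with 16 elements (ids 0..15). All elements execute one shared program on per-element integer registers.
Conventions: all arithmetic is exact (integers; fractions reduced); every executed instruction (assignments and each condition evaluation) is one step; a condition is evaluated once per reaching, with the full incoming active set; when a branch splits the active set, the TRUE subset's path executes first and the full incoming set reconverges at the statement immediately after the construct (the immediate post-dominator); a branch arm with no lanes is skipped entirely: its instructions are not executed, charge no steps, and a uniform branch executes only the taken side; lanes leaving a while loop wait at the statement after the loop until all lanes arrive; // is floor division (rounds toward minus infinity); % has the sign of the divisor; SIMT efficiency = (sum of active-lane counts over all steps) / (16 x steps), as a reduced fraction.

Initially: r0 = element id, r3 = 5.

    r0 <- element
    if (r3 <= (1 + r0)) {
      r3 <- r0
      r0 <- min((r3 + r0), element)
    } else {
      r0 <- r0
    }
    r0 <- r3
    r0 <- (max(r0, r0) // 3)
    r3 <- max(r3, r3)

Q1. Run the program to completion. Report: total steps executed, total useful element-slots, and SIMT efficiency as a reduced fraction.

Answer: 8 steps, 108 useful, 27/32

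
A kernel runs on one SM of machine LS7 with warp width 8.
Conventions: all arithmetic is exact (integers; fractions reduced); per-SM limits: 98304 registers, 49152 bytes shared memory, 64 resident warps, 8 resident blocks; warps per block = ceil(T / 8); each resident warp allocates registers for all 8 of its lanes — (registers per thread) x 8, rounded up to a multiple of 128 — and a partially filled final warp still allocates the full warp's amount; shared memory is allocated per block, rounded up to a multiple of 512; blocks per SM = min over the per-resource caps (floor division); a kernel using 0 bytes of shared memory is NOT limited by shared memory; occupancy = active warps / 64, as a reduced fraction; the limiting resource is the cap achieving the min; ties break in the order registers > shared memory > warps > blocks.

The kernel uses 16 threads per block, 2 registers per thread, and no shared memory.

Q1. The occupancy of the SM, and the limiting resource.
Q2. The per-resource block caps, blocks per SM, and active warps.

Answer: occupancy 1/4, limited by blocks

registers: 384 blocks
shared memory: no limit (kernel uses none)
warps: 32 blocks
blocks: 8 blocks

Answer: 8 blocks, 16 active warps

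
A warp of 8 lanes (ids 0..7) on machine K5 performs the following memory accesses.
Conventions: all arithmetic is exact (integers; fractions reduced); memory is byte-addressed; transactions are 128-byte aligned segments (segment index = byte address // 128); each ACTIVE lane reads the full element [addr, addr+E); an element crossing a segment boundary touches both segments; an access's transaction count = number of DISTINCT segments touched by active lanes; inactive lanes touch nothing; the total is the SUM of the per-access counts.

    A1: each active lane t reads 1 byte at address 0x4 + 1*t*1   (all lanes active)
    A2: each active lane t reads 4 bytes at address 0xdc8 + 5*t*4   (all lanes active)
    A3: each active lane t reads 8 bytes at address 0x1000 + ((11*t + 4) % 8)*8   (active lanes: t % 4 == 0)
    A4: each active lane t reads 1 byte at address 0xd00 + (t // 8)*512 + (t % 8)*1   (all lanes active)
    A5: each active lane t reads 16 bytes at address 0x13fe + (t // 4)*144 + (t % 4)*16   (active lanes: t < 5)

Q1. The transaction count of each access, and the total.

A1: 1 transaction
A2: 2 transactions
A3: 1 transaction
A4: 1 transaction
A5: 3 transactions

Answer: 1,2,1,1,3; total 8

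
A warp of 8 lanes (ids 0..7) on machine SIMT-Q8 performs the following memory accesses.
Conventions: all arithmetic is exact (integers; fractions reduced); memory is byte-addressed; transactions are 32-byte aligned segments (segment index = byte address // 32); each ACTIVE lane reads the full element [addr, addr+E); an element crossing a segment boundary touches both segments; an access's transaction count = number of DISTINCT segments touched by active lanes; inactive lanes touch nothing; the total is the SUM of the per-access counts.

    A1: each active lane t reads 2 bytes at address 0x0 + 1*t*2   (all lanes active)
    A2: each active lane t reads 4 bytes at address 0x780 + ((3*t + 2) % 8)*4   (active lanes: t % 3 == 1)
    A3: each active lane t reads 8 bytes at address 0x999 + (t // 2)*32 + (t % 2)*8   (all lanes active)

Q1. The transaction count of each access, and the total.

A1: 1 transaction
A2: 1 transaction
A3: 5 transactions

Answer: 1,1,5; total 7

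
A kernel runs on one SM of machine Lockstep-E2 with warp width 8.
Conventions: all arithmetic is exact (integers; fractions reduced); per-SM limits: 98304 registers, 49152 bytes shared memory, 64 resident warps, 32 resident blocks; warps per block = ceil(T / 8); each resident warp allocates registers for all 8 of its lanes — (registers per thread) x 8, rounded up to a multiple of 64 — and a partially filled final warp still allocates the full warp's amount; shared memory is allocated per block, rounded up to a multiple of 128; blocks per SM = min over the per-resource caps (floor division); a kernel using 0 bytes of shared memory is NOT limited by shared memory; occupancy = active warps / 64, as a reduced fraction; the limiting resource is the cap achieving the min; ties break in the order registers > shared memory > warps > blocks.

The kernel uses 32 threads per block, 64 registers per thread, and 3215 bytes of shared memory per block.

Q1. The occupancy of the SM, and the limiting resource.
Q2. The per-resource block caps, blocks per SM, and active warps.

Answer: occupancy 7/8, limited by shared memory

registers: 48 blocks
shared memory: 14 blocks
warps: 16 blocks
blocks: 32 blocks

Answer: 14 blocks, 56 active warps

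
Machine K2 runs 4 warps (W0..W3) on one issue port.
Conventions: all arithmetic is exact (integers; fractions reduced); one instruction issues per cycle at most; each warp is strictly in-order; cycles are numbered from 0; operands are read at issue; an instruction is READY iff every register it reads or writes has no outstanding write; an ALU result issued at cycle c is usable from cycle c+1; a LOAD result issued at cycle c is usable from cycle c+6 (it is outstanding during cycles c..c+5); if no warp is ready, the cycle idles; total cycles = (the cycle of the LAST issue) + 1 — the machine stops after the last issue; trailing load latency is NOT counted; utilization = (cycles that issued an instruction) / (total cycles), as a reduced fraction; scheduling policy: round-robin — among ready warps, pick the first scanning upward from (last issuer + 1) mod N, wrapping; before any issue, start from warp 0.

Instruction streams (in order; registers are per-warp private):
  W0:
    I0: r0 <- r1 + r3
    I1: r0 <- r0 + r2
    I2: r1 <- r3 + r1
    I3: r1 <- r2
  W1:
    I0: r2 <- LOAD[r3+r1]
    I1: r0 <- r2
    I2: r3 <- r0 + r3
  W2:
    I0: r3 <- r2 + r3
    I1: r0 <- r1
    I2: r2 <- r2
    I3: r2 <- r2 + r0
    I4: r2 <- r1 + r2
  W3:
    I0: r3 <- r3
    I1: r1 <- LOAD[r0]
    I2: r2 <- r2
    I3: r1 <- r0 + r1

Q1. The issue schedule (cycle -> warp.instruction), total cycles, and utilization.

cycle 0: W0.I0
cycle 1: W1.I0
cycle 2: W2.I0
cycle 3: W3.I0
cycle 4: W0.I1
cycle 5: W2.I1
cycle 6: W3.I1
cycle 7: W0.I2
cycle 8: W1.I1
cycle 9: W2.I2
cycle 10: W3.I2
cycle 11: W0.I3
cycle 12: W1.I2
cycle 13: W2.I3
cycle 14: W3.I3
cycle 15: W2.I4

Answer: 16 cycles, utilization 1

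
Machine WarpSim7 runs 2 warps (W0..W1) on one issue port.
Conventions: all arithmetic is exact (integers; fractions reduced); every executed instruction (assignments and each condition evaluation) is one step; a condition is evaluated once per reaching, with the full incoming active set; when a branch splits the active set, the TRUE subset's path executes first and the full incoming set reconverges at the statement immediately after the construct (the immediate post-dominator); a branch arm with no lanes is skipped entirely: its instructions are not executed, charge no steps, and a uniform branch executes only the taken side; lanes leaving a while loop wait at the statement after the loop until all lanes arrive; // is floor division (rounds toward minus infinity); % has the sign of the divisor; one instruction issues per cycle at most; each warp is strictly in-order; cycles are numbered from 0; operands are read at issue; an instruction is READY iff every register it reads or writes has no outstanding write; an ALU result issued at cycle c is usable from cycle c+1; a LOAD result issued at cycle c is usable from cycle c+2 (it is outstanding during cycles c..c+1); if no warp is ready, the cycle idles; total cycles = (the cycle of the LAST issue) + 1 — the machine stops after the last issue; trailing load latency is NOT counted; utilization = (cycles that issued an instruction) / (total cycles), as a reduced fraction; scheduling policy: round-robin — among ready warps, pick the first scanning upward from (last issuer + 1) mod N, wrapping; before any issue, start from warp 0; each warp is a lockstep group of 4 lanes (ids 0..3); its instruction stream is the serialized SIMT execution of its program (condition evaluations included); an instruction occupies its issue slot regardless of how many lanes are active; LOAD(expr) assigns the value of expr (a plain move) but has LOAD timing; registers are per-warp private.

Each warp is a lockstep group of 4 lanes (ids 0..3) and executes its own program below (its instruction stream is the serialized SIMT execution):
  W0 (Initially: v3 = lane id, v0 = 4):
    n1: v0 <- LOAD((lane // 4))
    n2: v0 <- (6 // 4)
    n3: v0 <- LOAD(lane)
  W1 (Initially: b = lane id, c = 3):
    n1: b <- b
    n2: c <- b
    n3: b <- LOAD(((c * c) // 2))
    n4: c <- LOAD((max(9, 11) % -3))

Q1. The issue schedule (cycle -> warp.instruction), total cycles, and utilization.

cycle 0: W0.I0
cycle 1: W1.I0
cycle 2: W0.I1
cycle 3: W1.I1
cycle 4: W0.I2
cycle 5: W1.I2
cycle 6: W1.I3

Answer: 7 cycles, utilization 1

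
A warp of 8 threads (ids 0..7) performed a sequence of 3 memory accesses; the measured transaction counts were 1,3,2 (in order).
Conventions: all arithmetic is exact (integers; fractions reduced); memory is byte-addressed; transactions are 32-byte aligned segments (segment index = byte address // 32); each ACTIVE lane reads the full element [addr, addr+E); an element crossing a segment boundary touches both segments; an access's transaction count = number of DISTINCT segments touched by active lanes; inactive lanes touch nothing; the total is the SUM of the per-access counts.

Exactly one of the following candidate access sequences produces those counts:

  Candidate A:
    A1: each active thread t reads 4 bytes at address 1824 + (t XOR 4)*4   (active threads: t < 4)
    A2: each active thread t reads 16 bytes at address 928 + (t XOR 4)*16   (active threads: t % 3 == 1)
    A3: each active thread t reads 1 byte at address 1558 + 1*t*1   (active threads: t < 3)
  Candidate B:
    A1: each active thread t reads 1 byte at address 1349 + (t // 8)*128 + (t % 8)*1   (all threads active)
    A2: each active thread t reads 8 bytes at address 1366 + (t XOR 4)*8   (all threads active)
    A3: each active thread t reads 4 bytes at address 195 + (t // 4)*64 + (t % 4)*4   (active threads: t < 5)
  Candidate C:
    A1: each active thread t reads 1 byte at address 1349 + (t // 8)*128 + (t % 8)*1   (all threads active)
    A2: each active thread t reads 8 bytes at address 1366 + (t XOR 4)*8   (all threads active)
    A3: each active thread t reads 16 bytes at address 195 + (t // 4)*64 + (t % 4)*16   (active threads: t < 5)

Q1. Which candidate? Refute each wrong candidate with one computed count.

A: A3 gives 1 transaction, not 2
C: A3 gives 3 transactions, not 2
B: all counts match (1,3,2)

Answer: B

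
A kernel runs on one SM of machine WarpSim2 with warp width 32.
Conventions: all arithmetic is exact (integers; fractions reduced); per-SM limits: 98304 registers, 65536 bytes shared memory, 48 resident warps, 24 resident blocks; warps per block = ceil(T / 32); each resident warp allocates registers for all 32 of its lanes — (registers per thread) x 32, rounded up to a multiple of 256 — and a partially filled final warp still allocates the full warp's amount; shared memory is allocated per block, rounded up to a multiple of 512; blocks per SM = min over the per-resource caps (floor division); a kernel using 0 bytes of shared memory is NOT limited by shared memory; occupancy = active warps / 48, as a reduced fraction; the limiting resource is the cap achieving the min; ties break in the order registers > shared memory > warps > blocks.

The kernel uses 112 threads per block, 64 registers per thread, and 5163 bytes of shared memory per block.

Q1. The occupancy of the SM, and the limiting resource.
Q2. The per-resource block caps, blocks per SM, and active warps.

Answer: occupancy 11/12, limited by shared memory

registers: 12 blocks
shared memory: 11 blocks
warps: 12 blocks
blocks: 24 blocks

Answer: 11 blocks, 44 active warps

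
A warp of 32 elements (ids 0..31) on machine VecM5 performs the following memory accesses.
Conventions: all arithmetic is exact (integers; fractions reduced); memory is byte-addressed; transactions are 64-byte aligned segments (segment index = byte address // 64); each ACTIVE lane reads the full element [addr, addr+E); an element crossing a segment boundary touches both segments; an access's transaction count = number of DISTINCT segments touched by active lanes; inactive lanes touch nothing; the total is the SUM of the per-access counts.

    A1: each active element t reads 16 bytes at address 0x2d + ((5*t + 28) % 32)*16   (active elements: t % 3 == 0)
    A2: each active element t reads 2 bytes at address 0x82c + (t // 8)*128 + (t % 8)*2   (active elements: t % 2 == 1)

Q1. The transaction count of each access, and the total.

A1: 6 transactions
A2: 4 transactions

Answer: 6,4; total 10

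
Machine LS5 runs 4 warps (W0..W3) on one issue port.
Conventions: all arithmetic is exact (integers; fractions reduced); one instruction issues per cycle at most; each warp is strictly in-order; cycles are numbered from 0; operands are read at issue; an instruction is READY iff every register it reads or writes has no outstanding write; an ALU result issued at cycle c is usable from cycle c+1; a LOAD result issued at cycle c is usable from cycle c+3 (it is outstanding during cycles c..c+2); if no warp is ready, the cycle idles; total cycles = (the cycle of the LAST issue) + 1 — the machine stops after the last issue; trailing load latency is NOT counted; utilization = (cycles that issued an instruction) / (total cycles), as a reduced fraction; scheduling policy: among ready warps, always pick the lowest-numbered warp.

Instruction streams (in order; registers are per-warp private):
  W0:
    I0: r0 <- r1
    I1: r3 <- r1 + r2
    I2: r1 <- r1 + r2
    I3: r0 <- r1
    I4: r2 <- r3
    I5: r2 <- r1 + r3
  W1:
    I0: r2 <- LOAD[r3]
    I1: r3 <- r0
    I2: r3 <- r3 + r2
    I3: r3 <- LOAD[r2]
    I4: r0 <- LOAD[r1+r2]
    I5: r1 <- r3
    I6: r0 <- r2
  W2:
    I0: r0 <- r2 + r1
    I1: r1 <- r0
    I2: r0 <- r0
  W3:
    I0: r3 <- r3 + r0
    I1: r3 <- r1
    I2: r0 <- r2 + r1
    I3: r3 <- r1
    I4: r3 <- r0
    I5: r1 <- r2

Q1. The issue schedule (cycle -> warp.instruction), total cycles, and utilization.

cycle 0: W0.I0
cycle 1: W0.I1
cycle 2: W0.I2
cycle 3: W0.I3
cycle 4: W0.I4
cycle 5: W0.I5
cycle 6: W1.I0
cycle 7: W1.I1
cycle 8: W2.I0
cycle 9: W1.I2
cycle 10: W1.I3
cycle 11: W1.I4
cycle 12: W2.I1
cycle 13: W1.I5
cycle 14: W1.I6
cycle 15: W2.I2
cycle 16: W3.I0
cycle 17: W3.I1
cycle 18: W3.I2
cycle 19: W3.I3
cycle 20: W3.I4
cycle 21: W3.I5

Answer: 22 cycles, utilization 1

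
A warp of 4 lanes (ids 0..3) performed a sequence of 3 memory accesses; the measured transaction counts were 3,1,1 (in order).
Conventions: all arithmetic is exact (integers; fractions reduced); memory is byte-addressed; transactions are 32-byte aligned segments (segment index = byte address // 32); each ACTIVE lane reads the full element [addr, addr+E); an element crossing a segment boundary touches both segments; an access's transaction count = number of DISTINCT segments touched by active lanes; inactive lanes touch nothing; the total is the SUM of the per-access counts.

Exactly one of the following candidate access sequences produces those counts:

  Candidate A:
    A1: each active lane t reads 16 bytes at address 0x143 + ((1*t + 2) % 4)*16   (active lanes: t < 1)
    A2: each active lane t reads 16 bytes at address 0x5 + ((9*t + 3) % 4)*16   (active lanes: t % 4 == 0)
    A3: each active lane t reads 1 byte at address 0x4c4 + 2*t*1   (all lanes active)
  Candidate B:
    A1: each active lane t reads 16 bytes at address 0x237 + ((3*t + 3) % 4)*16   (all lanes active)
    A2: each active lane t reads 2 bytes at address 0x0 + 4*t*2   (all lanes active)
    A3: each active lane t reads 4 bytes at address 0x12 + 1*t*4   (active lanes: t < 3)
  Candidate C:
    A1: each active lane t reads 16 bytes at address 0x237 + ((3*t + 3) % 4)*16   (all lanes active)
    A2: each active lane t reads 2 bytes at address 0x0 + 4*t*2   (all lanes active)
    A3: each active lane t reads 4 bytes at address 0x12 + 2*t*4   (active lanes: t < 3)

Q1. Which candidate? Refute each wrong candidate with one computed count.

A: A1 gives 1 transaction, not 3
C: A3 gives 2 transactions, not 1
B: all counts match (3,1,1)

Answer: B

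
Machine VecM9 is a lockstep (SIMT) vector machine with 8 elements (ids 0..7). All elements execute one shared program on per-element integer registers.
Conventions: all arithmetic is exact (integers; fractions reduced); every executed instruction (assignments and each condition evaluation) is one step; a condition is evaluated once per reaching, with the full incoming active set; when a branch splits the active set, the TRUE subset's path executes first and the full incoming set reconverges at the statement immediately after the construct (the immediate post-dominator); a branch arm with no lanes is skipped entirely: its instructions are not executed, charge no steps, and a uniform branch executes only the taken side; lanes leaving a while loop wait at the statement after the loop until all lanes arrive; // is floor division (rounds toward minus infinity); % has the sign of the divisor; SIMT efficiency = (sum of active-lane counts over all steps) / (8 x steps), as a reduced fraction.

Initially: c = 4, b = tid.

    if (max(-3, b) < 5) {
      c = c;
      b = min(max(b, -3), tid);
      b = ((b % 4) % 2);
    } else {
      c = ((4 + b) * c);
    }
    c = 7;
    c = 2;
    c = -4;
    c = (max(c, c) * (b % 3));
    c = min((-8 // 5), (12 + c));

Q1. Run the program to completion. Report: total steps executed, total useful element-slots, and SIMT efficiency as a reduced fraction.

Answer: 10 steps, 66 useful, 33/40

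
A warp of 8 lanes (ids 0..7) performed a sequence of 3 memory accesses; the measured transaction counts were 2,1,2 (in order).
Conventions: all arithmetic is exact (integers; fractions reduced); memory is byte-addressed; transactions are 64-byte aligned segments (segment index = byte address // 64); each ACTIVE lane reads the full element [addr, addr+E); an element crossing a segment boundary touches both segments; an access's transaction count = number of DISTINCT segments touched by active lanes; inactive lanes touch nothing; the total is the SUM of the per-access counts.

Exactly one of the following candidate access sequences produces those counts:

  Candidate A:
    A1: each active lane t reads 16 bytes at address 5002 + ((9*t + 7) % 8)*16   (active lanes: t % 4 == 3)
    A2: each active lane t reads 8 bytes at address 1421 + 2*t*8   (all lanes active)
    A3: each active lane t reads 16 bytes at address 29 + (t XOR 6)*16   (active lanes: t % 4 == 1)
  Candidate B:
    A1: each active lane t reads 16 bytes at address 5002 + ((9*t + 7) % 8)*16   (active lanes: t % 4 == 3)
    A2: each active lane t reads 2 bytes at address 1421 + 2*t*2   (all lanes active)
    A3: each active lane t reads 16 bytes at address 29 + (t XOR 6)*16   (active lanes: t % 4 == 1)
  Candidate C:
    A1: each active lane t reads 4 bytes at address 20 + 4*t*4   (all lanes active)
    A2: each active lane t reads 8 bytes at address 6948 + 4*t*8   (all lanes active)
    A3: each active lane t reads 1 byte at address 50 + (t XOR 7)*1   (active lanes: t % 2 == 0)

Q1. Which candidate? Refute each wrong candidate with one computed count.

A: A2 gives 3 transactions, not 1
C: A1 gives 3 transactions, not 2
B: all counts match (2,1,2)

Answer: B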